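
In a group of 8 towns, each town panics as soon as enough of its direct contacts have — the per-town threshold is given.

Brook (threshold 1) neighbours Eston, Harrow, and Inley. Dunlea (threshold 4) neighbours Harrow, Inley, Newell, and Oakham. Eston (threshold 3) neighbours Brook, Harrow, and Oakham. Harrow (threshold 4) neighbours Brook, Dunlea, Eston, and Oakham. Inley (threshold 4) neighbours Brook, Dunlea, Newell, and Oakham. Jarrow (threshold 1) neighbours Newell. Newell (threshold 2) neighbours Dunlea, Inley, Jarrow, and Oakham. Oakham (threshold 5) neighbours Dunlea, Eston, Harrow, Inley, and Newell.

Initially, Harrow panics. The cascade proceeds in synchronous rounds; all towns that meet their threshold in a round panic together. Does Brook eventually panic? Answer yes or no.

yes

Round 1 — Harrow panics (initial).
Round 2 — checking thresholds:
  Brook: 1 of 3 neighbours ≥ 1, panics.
  Dunlea: 1 of 4 neighbours < 4, holds.
  Eston: 1 of 3 neighbours < 3, holds.
  Oakham: 1 of 5 neighbours < 5, holds.
Round 3 — no new panics; cascade stops.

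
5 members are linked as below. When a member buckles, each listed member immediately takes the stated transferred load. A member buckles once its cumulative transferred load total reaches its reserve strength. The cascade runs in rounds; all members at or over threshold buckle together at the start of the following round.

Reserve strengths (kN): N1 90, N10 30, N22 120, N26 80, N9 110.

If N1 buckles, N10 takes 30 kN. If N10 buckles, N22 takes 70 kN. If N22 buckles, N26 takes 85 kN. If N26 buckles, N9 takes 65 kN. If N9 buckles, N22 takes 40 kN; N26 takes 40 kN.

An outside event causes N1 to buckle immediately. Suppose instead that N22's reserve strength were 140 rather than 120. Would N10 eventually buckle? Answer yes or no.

With N22's reserve strength at 140:
Round 1 — N1 buckles (initial).
  N10: +30 → 30 ≥ 30
Round 2 — N10 buckles.
  N22: +70 → 70 < 140
No further bucklings.

yes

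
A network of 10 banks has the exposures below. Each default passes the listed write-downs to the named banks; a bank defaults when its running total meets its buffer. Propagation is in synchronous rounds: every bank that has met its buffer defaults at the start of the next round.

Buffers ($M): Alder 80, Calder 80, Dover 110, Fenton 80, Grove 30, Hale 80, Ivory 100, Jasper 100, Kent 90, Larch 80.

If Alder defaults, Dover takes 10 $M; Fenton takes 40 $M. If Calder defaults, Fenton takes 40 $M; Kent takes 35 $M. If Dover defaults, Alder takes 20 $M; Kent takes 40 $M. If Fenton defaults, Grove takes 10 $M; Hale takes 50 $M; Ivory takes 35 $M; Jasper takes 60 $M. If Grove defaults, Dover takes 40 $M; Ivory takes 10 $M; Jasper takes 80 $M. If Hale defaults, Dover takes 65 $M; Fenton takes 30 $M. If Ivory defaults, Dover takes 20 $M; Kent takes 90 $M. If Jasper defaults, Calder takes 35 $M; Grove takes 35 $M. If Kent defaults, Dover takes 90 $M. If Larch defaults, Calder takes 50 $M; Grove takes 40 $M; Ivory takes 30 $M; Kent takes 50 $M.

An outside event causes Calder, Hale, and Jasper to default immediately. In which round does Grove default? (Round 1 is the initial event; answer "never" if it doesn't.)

Round 1 — Calder, Hale, Jasper default (initial).
  Dover: +65 → 65 < 110
  Fenton: +40+30 → 70 < 80
  Grove: +35 → 35 ≥ 30
  Kent: +35 → 35 < 90
Round 2 — Grove defaults.
  Dover: +40 → 105 < 110
  Ivory: +10 → 10 < 100
No further defaults.

2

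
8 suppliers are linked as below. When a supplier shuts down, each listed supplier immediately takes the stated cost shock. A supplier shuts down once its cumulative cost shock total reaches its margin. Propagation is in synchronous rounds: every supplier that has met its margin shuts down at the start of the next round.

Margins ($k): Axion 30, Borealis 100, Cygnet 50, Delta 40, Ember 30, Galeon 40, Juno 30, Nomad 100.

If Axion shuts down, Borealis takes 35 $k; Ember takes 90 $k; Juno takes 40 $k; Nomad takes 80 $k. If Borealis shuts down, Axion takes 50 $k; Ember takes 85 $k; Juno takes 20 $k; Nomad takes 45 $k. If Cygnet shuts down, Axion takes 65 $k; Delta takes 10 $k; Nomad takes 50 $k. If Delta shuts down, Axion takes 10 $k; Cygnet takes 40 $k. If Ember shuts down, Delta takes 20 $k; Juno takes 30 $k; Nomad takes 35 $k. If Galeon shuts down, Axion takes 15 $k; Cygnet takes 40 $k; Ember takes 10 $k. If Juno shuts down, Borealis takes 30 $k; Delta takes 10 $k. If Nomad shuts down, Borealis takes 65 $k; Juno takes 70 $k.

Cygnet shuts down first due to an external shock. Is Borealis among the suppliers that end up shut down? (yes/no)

yes

Round 1 — Cygnet shuts down (initial).
  Axion: +65 → 65 ≥ 30
  Delta: +10 → 10 < 40
  Nomad: +50 → 50 < 100
Round 2 — Axion shuts down.
  Borealis: +35 → 35 < 100
  Ember: +90 → 90 ≥ 30
  Juno: +40 → 40 ≥ 30
  Nomad: +80 → 130 ≥ 100
Round 3 — Ember, Juno, Nomad shut down.
  Borealis: +30+65 → 130 ≥ 100
  Delta: +20+10 → 40 ≥ 40
Round 4 — Borealis, Delta shut down.
No further shutdowns.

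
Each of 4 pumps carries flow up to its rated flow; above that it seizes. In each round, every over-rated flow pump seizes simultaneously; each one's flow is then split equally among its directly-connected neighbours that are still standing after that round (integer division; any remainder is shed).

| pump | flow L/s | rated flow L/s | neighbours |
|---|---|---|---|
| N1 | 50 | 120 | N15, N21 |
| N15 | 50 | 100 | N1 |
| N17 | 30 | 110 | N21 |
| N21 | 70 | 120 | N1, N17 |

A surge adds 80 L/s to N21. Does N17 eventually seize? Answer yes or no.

no

Round 1 — N21 at 150 > 120. N21 seizes.
  N21 sheds 150 L/s to N1, N17: 75 each.
    N1: 50+75 = 125 > 120
    N17: 30+75 = 105 ≤ 110
Round 2 — N1 seizes.
  N1 sheds 125 L/s to N15: 125 each.
    N15: 50+125 = 175 > 100
Round 3 — N15 seizes.
  N15 sheds 175 L/s: no online neighbours, lost.
No further seizures.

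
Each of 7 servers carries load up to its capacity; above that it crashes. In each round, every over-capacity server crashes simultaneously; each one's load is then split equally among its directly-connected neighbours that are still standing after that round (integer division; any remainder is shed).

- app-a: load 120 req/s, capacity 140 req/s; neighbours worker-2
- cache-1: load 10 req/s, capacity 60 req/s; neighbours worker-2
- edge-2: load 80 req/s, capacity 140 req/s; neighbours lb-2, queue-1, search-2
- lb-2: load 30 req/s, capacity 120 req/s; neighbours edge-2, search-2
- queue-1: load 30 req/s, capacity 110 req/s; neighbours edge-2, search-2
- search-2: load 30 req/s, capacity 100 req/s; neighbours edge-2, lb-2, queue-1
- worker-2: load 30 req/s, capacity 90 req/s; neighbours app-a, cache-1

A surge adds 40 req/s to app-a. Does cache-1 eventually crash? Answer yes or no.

Round 1 — app-a at 160 > 140. app-a crashes.
  app-a sheds 160 req/s to worker-2: 160 each.
    worker-2: 30+160 = 190 > 90
Round 2 — worker-2 crashes.
  worker-2 sheds 190 req/s to cache-1: 190 each.
    cache-1: 10+190 = 200 > 60
Round 3 — cache-1 crashes.
  cache-1 sheds 200 req/s: no online neighbours, lost.
No further crashes.

yes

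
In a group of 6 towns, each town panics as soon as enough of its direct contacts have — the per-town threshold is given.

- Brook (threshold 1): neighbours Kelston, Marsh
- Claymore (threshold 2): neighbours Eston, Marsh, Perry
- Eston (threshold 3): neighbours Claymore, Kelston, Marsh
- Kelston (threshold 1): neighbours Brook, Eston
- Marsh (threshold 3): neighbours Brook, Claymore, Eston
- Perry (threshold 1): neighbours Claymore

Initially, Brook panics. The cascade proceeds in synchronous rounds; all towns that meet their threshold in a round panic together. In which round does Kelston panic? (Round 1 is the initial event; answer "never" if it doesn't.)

Round 1 — Brook panics (initial).
Round 2 — checking thresholds:
  Kelston: 1 of 2 neighbours ≥ 1, panics.
  Marsh: 1 of 3 neighbours < 3, not yet.
Round 3 — no new panics; cascade stops.

2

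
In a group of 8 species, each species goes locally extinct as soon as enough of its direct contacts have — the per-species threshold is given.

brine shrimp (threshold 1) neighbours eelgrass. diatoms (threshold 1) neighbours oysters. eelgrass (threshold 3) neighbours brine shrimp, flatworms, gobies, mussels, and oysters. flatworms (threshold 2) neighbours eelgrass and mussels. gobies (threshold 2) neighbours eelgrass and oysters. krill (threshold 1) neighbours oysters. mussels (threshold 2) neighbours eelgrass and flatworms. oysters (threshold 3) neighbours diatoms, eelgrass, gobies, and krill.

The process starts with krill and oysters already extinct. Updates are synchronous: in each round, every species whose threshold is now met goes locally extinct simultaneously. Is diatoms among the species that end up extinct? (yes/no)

yes

Round 1 — krill, oysters go locally extinct (initial).
Round 2 — checking thresholds:
  diatoms: 1 of 1 neighbours ≥ 1, goes locally extinct.
  eelgrass: 1 of 5 neighbours < 3, not yet.
  gobies: 1 of 2 neighbours < 2, not yet.
Round 3 — no new extinctions; cascade stops.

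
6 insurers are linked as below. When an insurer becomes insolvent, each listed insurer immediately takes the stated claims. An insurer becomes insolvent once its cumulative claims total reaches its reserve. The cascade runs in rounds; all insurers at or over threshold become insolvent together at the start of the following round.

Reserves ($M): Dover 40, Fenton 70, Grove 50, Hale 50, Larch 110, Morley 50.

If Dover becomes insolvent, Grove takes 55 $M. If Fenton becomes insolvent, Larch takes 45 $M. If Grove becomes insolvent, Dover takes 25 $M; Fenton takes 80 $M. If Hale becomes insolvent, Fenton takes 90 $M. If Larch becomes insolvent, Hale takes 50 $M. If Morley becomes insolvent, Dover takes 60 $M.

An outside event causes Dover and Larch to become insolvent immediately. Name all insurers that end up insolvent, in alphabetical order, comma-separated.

Round 1 — Dover, Larch become insolvent (initial).
  Grove: +55 → 55 ≥ 50
  Hale: +50 → 50 ≥ 50
Round 2 — Grove, Hale become insolvent.
  Fenton: +80+90 → 170 ≥ 70
Round 3 — Fenton becomes insolvent.
No further insolvencies.

Dover, Fenton, Grove, Hale, Larch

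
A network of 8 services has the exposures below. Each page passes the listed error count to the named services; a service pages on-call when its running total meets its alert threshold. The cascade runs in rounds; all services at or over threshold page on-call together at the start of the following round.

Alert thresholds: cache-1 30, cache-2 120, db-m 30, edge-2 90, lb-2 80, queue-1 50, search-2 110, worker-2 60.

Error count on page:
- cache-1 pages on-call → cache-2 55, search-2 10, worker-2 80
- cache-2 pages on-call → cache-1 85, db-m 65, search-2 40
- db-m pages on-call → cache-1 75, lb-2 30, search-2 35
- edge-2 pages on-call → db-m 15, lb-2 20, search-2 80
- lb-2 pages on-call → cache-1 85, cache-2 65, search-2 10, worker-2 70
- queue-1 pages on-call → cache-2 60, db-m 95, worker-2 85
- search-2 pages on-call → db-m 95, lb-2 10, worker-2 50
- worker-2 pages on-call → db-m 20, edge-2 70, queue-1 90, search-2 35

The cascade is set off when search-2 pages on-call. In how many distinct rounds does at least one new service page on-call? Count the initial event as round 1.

Round 1 — search-2 pages on-call (initial).
  db-m: +95 → 95 ≥ 30
  lb-2: +10 → 10 < 80
  worker-2: +50 → 50 < 60
Round 2 — db-m pages on-call.
  cache-1: +75 → 75 ≥ 30
  lb-2: +30 → 40 < 80
Round 3 — cache-1 pages on-call.
  cache-2: +55 → 55 < 120
  worker-2: +80 → 130 ≥ 60
Round 4 — worker-2 pages on-call.
  edge-2: +70 → 70 < 90
  queue-1: +90 → 90 ≥ 50
Round 5 — queue-1 pages on-call.
  cache-2: +60 → 115 < 120
No further pages.

5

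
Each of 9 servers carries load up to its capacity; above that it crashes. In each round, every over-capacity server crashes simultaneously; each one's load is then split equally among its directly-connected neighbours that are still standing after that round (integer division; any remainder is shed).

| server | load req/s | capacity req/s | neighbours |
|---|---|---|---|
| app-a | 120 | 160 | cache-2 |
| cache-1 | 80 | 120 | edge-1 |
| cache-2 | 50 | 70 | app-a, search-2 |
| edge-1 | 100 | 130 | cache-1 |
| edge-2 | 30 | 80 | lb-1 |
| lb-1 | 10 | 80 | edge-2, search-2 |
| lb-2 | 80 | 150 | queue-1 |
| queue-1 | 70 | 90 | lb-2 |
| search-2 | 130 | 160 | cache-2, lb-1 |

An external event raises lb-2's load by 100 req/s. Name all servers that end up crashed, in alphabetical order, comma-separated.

lb-2, queue-1

Round 1 — lb-2 at 180 > 150. lb-2 crashes.
  lb-2 sheds 180 req/s to queue-1: 180 each.
    queue-1: 70+180 = 250 > 90
Round 2 — queue-1 crashes.
  queue-1 sheds 250 req/s: no online neighbours, lost.
No further crashes.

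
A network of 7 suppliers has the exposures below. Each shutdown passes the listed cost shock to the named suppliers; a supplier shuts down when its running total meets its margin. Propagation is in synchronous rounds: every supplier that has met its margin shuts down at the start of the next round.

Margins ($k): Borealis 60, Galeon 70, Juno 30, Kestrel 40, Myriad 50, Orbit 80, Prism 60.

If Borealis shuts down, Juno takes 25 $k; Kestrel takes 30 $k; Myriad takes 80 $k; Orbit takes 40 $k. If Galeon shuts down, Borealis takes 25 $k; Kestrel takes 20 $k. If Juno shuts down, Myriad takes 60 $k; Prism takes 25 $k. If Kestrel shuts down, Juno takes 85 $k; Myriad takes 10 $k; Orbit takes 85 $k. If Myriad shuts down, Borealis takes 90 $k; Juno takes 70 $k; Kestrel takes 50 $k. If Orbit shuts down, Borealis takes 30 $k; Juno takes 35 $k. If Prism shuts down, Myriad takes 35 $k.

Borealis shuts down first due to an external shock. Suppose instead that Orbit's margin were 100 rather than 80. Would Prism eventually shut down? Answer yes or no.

no

With Orbit's margin at 100:
Round 1 — Borealis shuts down (initial).
  Juno: +25 → 25 < 30
  Kestrel: +30 → 30 < 40
  Myriad: +80 → 80 ≥ 50
  Orbit: +40 → 40 < 100
Round 2 — Myriad shuts down.
  Juno: +70 → 95 ≥ 30
  Kestrel: +50 → 80 ≥ 40
Round 3 — Juno, Kestrel shut down.
  Orbit: +85 → 125 ≥ 100
  Prism: +25 → 25 < 60
Round 4 — Orbit shuts down.
No further shutdowns.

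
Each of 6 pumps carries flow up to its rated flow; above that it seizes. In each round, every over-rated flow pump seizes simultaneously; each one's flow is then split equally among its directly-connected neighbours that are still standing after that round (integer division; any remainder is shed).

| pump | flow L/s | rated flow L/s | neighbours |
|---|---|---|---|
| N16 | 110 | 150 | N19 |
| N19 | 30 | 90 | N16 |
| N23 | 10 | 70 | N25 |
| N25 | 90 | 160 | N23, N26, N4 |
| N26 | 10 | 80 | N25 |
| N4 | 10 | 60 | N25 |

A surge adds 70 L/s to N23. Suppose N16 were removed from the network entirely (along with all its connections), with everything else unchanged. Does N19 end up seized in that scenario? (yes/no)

no

With N16 removed:
Round 1 — N23 at 80 > 70. N23 seizes.
  N23 sheds 80 L/s to N25: 80 each.
    N25: 90+80 = 170 > 160
Round 2 — N25 seizes.
  N25 sheds 170 L/s to N26, N4: 85 each.
    N26: 10+85 = 95 > 80
    N4: 10+85 = 95 > 60
Round 3 — N26, N4 seize.
  N26 sheds 95 L/s: no online neighbours, lost.
  N4 sheds 95 L/s: no online neighbours, lost.
No further seizures.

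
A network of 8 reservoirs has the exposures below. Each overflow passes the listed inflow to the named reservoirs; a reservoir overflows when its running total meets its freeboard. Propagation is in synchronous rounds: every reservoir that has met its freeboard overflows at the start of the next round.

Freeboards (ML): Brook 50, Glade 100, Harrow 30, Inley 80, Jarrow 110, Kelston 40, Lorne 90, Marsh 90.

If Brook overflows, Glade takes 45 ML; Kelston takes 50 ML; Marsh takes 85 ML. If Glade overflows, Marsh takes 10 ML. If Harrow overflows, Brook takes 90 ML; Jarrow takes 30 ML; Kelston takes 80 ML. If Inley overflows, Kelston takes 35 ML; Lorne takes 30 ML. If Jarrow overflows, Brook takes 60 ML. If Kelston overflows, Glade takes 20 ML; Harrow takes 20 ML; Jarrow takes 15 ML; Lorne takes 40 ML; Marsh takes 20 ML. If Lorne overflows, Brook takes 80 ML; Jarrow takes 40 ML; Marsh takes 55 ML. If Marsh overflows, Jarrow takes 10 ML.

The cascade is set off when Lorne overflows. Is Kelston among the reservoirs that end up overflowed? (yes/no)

yes

Round 1 — Lorne overflows (initial).
  Brook: +80 → 80 ≥ 50
  Jarrow: +40 → 40 < 110
  Marsh: +55 → 55 < 90
Round 2 — Brook overflows.
  Glade: +45 → 45 < 100
  Kelston: +50 → 50 ≥ 40
  Marsh: +85 → 140 ≥ 90
Round 3 — Kelston, Marsh overflow.
  Glade: +20 → 65 < 100
  Harrow: +20 → 20 < 30
  Jarrow: +15+10 → 65 < 110
No further overflows.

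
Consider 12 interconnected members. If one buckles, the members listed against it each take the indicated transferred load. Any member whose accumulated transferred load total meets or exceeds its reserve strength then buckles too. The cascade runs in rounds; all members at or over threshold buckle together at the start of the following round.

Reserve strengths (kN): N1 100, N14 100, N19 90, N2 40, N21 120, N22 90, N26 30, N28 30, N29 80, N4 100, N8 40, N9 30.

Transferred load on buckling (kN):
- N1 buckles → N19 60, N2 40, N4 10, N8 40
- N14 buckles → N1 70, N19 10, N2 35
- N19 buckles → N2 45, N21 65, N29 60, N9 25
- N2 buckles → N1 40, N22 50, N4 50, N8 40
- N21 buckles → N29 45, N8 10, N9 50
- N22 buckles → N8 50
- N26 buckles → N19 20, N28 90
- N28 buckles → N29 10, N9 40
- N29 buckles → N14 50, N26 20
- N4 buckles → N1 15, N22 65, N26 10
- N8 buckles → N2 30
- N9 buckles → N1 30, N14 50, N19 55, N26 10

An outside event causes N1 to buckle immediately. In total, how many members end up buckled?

3

Round 1 — N1 buckles (initial).
  N19: +60 → 60 < 90
  N2: +40 → 40 ≥ 40
  N4: +10 → 10 < 100
  N8: +40 → 40 ≥ 40
Round 2 — N2, N8 buckle.
  N22: +50 → 50 < 90
  N4: +50 → 60 < 100
No further bucklings.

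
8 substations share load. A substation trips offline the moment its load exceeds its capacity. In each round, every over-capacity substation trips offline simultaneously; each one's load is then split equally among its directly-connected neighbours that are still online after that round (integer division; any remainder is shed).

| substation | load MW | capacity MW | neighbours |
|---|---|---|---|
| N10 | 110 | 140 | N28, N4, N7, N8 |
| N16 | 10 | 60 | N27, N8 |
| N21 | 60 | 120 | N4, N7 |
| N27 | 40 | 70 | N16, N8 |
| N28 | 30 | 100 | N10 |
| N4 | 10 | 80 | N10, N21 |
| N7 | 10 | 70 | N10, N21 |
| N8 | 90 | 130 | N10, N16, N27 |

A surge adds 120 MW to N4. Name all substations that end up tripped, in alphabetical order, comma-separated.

N10, N16, N21, N27, N4, N7, N8

Round 1 — N4 at 130 > 80. N4 trips offline.
  N4 sheds 130 MW to N10, N21: 65 each.
    N10: 110+65 = 175 > 140
    N21: 60+65 = 125 > 120
Round 2 — N10, N21 trip offline.
  N10 sheds 175 MW to N28, N7, N8: 58 each (1 lost).
    N28: 30+58 = 88 ≤ 100
    N7: 10+58 = 68 ≤ 70
    N8: 90+58 = 148 > 130
  N21 sheds 125 MW to N7: 125 each.
    N7: 68+125 = 193 > 70
Round 3 — N7, N8 trip offline.
  N7 sheds 193 MW: no online neighbours, lost.
  N8 sheds 148 MW to N16, N27: 74 each.
    N16: 10+74 = 84 > 60
    N27: 40+74 = 114 > 70
Round 4 — N16, N27 trip offline.
  N16 sheds 84 MW: no online neighbours, lost.
  N27 sheds 114 MW: no online neighbours, lost.
No further trips.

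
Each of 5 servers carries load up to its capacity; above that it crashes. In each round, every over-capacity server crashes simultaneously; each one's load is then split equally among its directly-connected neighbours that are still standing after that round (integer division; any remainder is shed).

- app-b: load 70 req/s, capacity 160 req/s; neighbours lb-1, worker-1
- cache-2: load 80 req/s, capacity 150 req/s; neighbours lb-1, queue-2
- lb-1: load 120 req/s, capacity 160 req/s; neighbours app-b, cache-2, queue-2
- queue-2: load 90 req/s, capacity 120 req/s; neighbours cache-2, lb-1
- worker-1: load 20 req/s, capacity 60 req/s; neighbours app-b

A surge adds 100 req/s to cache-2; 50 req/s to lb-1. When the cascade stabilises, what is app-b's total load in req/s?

Round 1 — cache-2 at 180 > 150; lb-1 at 170 > 160. cache-2, lb-1 crash.
  cache-2 sheds 180 req/s to queue-2: 180 each.
    queue-2: 90+180 = 270 > 120
  lb-1 sheds 170 req/s to app-b, queue-2: 85 each.
    app-b: 70+85 = 155 ≤ 160
    queue-2: 270+85 = 355 > 120
Round 2 — queue-2 crashes.
  queue-2 sheds 355 req/s: no online neighbours, lost.
No further crashes.

155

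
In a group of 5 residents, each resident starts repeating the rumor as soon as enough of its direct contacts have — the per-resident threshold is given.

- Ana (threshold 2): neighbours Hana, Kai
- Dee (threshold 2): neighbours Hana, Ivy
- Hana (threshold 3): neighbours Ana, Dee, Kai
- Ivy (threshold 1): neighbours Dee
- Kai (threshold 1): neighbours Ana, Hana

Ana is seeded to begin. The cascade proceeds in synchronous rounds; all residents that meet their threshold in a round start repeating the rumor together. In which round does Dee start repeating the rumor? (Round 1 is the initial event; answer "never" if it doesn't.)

Round 1 — Ana starts repeating the rumor (initial).
Round 2 — checking thresholds:
  Hana: 1 of 3 neighbours < 3, not yet.
  Kai: 1 of 2 neighbours ≥ 1, starts repeating the rumor.
Round 3 — no new spreads; cascade stops.

never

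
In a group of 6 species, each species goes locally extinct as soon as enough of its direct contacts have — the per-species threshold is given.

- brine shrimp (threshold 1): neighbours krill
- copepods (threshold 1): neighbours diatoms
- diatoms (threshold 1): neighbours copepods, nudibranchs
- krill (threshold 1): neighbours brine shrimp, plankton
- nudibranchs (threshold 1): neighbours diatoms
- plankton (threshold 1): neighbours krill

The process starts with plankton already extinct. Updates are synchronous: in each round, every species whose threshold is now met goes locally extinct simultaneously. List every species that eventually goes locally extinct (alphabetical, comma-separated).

brine shrimp, krill, plankton

Round 1 — plankton goes locally extinct (initial).
Round 2 — checking thresholds:
  krill: 1 of 2 neighbours ≥ 1, goes locally extinct.
Round 3 — checking thresholds:
  brine shrimp: 1 of 1 neighbours ≥ 1, goes locally extinct.
Round 4 — no new extinctions; cascade stops.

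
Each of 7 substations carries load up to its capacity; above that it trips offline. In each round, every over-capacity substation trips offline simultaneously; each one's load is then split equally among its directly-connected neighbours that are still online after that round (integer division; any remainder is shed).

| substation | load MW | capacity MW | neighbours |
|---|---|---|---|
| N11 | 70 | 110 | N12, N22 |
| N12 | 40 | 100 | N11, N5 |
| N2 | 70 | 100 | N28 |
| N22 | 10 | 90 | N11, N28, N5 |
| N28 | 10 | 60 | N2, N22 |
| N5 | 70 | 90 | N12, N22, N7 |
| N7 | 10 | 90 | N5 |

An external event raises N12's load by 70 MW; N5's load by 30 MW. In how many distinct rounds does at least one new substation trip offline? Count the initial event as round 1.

5

Round 1 — N12 at 110 > 100; N5 at 100 > 90. N12, N5 trip offline.
  N12 sheds 110 MW to N11: 110 each.
    N11: 70+110 = 180 > 110
  N5 sheds 100 MW to N22, N7: 50 each.
    N22: 10+50 = 60 ≤ 90
    N7: 10+50 = 60 ≤ 90
Round 2 — N11 trips offline.
  N11 sheds 180 MW to N22: 180 each.
    N22: 60+180 = 240 > 90
Round 3 — N22 trips offline.
  N22 sheds 240 MW to N28: 240 each.
    N28: 10+240 = 250 > 60
Round 4 — N28 trips offline.
  N28 sheds 250 MW to N2: 250 each.
    N2: 70+250 = 320 > 100
Round 5 — N2 trips offline.
  N2 sheds 320 MW: no online neighbours, lost.
No further trips.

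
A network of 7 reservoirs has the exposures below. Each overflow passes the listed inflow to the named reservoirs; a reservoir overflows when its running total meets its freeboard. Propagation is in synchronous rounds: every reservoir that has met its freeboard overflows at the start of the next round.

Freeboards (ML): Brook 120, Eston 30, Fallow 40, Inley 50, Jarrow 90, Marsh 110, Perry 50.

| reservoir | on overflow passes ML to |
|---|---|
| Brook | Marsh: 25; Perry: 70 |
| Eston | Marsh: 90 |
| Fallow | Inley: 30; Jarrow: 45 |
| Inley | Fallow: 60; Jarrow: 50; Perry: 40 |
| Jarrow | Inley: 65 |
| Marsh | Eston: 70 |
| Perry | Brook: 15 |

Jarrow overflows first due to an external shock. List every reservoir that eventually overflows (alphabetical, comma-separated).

Fallow, Inley, Jarrow

Round 1 — Jarrow overflows (initial).
  Inley: +65 → 65 ≥ 50
Round 2 — Inley overflows.
  Fallow: +60 → 60 ≥ 40
  Perry: +40 → 40 < 50
Round 3 — Fallow overflows.
No further overflows.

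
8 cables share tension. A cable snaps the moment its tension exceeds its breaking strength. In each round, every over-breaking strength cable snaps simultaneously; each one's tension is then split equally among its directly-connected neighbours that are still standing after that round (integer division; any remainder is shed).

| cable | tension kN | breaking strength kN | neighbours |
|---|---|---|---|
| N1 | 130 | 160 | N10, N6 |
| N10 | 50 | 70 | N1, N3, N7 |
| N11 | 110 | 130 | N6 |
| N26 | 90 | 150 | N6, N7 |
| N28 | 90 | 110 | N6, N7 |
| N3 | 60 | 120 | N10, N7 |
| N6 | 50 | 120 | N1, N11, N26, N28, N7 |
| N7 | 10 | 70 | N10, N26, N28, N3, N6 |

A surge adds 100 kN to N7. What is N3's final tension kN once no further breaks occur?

118

Round 1 — N7 at 110 > 70. N7 snaps.
  N7 sheds 110 kN to N10, N26, N28, N3, N6: 22 each.
    N10: 50+22 = 72 > 70
    N26: 90+22 = 112 ≤ 150
    N28: 90+22 = 112 > 110
    N3: 60+22 = 82 ≤ 120
    N6: 50+22 = 72 ≤ 120
Round 2 — N10, N28 snap.
  N10 sheds 72 kN to N1, N3: 36 each.
    N1: 130+36 = 166 > 160
    N3: 82+36 = 118 ≤ 120
  N28 sheds 112 kN to N6: 112 each.
    N6: 72+112 = 184 > 120
Round 3 — N1, N6 snap.
  N1 sheds 166 kN: no online neighbours, lost.
  N6 sheds 184 kN to N11, N26: 92 each.
    N11: 110+92 = 202 > 130
    N26: 112+92 = 204 > 150
Round 4 — N11, N26 snap.
  N11 sheds 202 kN: no online neighbours, lost.
  N26 sheds 204 kN: no online neighbours, lost.
No further breaks.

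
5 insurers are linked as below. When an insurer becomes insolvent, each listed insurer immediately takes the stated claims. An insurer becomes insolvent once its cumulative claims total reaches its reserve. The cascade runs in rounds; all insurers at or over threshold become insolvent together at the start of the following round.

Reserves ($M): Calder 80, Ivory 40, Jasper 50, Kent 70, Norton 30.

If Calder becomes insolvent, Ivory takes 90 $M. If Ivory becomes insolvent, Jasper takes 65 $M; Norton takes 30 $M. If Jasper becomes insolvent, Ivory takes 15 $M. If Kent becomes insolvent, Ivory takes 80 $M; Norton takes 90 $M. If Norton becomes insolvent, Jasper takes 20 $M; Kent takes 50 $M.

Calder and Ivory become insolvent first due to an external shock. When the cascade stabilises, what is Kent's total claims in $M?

Round 1 — Calder, Ivory become insolvent (initial).
  Jasper: +65 → 65 ≥ 50
  Norton: +30 → 30 ≥ 30
Round 2 — Jasper, Norton become insolvent.
  Kent: +50 → 50 < 70
No further insolvencies.

50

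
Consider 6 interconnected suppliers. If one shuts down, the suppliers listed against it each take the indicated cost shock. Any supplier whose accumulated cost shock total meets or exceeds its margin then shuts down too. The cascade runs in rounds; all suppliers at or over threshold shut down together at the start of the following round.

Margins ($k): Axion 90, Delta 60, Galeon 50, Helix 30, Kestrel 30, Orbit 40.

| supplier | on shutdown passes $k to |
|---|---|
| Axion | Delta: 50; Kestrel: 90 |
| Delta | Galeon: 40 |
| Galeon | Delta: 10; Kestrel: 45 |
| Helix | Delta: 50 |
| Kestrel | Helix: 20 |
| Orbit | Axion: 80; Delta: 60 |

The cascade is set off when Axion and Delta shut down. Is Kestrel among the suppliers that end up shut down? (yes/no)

Round 1 — Axion, Delta shut down (initial).
  Galeon: +40 → 40 < 50
  Kestrel: +90 → 90 ≥ 30
Round 2 — Kestrel shuts down.
  Helix: +20 → 20 < 30
No further shutdowns.

yes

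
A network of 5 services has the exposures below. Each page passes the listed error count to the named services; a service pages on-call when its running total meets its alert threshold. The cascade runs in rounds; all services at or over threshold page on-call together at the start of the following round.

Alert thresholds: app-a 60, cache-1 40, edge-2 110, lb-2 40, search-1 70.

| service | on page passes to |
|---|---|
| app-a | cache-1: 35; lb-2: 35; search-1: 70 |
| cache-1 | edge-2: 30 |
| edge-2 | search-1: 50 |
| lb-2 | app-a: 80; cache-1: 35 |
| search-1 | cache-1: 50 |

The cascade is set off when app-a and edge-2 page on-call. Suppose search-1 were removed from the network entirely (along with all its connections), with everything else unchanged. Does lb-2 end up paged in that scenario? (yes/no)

no

With search-1 removed:
Round 1 — app-a, edge-2 page on-call (initial).
  cache-1: +35 → 35 < 40
  lb-2: +35 → 35 < 40
No further pages.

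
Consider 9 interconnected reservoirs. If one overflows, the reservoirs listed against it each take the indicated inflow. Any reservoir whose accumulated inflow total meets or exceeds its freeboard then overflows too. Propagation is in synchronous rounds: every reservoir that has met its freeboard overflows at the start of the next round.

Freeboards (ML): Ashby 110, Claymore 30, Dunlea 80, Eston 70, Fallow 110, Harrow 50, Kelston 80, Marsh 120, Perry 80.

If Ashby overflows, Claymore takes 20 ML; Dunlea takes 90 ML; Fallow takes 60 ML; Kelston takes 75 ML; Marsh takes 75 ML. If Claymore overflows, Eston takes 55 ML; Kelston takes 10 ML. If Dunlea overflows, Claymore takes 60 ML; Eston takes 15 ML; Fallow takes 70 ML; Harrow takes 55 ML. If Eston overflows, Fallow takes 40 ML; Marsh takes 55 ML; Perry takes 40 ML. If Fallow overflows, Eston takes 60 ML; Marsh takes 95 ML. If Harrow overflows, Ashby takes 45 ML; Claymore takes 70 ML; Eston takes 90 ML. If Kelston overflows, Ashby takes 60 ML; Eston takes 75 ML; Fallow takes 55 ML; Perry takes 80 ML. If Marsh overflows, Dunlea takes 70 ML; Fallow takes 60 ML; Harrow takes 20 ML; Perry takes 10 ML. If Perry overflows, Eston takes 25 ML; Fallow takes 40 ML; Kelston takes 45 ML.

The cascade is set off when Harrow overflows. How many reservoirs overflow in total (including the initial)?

Round 1 — Harrow overflows (initial).
  Ashby: +45 → 45 < 110
  Claymore: +70 → 70 ≥ 30
  Eston: +90 → 90 ≥ 70
Round 2 — Claymore, Eston overflow.
  Fallow: +40 → 40 < 110
  Kelston: +10 → 10 < 80
  Marsh: +55 → 55 < 120
  Perry: +40 → 40 < 80
No further overflows.

3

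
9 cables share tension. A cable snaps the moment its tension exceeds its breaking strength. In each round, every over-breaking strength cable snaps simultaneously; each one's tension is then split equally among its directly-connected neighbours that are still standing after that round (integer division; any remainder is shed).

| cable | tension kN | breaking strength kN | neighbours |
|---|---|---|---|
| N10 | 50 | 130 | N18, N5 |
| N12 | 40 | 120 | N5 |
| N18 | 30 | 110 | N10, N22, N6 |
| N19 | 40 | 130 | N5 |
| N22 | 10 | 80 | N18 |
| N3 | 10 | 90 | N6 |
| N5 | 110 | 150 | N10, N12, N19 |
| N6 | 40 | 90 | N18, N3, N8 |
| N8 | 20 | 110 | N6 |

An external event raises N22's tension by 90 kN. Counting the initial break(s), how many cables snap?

3

Round 1 — N22 at 100 > 80. N22 snaps.
  N22 sheds 100 kN to N18: 100 each.
    N18: 30+100 = 130 > 110
Round 2 — N18 snaps.
  N18 sheds 130 kN to N10, N6: 65 each.
    N10: 50+65 = 115 ≤ 130
    N6: 40+65 = 105 > 90
Round 3 — N6 snaps.
  N6 sheds 105 kN to N3, N8: 52 each (1 lost).
    N3: 10+52 = 62 ≤ 90
    N8: 20+52 = 72 ≤ 110
No further breaks.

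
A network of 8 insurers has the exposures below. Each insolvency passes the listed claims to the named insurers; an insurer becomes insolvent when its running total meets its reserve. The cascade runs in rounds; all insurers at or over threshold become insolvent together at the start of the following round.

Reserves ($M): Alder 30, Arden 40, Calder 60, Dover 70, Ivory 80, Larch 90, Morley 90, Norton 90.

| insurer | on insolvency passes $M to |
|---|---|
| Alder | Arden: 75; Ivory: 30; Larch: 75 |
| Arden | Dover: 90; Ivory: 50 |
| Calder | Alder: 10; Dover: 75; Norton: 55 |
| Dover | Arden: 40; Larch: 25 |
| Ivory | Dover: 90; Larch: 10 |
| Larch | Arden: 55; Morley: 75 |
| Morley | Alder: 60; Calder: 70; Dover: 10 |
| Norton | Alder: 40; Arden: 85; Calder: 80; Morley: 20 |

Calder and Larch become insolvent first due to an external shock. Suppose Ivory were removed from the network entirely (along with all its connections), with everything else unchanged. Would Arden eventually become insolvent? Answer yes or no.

yes

With Ivory removed:
Round 1 — Calder, Larch become insolvent (initial).
  Alder: +10 → 10 < 30
  Arden: +55 → 55 ≥ 40
  Dover: +75 → 75 ≥ 70
  Morley: +75 → 75 < 90
  Norton: +55 → 55 < 90
Round 2 — Arden, Dover become insolvent.
No further insolvencies.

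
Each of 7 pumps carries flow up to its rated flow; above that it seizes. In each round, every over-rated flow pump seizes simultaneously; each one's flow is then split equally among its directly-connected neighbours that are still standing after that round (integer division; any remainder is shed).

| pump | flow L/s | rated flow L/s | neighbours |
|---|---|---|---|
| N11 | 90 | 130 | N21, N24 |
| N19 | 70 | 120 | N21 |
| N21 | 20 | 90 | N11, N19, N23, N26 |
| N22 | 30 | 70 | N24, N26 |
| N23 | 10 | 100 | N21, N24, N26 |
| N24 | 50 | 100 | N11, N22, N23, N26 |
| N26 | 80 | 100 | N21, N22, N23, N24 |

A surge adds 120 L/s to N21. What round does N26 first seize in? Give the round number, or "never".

2

Round 1 — N21 at 140 > 90. N21 seizes.
  N21 sheds 140 L/s to N11, N19, N23, N26: 35 each.
    N11: 90+35 = 125 ≤ 130
    N19: 70+35 = 105 ≤ 120
    N23: 10+35 = 45 ≤ 100
    N26: 80+35 = 115 > 100
Round 2 — N26 seizes.
  N26 sheds 115 L/s to N22, N23, N24: 38 each (1 lost).
    N22: 30+38 = 68 ≤ 70
    N23: 45+38 = 83 ≤ 100
    N24: 50+38 = 88 ≤ 100
No further seizures.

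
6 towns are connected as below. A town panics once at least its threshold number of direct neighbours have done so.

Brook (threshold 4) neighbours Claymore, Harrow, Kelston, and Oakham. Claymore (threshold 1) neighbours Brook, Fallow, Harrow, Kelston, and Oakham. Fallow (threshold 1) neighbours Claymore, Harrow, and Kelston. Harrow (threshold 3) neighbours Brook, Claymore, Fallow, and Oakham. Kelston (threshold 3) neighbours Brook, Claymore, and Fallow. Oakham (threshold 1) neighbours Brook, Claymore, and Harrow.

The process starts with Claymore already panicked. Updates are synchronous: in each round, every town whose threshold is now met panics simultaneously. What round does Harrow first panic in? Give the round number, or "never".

Round 1 — Claymore panics (initial).
Round 2 — checking thresholds:
  Brook: 1 of 4 neighbours < 4, below threshold.
  Fallow: 1 of 3 neighbours ≥ 1, panics.
  Harrow: 1 of 4 neighbours < 3, below threshold.
  Kelston: 1 of 3 neighbours < 3, below threshold.
  Oakham: 1 of 3 neighbours ≥ 1, panics.
Round 3 — checking thresholds:
  Brook: 2 of 4 neighbours < 4, below threshold.
  Harrow: 3 of 4 neighbours ≥ 3, panics.
  Kelston: 2 of 3 neighbours < 3, below threshold.
Round 4 — no new panics; cascade stops.

3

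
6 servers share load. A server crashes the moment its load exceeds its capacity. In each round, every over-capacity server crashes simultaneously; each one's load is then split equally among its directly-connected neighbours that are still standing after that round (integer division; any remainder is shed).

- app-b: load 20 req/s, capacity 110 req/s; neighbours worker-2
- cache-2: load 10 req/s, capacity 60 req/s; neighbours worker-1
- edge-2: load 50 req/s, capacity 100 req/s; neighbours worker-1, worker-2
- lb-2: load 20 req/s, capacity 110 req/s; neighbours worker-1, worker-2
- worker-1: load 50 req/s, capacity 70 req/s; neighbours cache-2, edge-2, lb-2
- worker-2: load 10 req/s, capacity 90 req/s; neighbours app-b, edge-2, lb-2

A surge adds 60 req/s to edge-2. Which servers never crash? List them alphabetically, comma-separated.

app-b, lb-2, worker-2

Round 1 — edge-2 at 110 > 100. edge-2 crashes.
  edge-2 sheds 110 req/s to worker-1, worker-2: 55 each.
    worker-1: 50+55 = 105 > 70
    worker-2: 10+55 = 65 ≤ 90
Round 2 — worker-1 crashes.
  worker-1 sheds 105 req/s to cache-2, lb-2: 52 each (1 lost).
    cache-2: 10+52 = 62 > 60
    lb-2: 20+52 = 72 ≤ 110
Round 3 — cache-2 crashes.
  cache-2 sheds 62 req/s: no online neighbours, lost.
No further crashes.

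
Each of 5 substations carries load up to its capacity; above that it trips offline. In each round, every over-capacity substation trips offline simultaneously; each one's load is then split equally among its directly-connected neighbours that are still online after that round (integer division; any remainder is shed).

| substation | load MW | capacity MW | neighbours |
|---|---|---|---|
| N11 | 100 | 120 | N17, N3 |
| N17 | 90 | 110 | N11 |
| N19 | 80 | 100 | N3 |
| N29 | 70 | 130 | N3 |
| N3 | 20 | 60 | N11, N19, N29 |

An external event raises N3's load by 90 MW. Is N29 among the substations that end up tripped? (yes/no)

no

Round 1 — N3 at 110 > 60. N3 trips offline.
  N3 sheds 110 MW to N11, N19, N29: 36 each (2 lost).
    N11: 100+36 = 136 > 120
    N19: 80+36 = 116 > 100
    N29: 70+36 = 106 ≤ 130
Round 2 — N11, N19 trip offline.
  N11 sheds 136 MW to N17: 136 each.
    N17: 90+136 = 226 > 110
  N19 sheds 116 MW: no online neighbours, lost.
Round 3 — N17 trips offline.
  N17 sheds 226 MW: no online neighbours, lost.
No further trips.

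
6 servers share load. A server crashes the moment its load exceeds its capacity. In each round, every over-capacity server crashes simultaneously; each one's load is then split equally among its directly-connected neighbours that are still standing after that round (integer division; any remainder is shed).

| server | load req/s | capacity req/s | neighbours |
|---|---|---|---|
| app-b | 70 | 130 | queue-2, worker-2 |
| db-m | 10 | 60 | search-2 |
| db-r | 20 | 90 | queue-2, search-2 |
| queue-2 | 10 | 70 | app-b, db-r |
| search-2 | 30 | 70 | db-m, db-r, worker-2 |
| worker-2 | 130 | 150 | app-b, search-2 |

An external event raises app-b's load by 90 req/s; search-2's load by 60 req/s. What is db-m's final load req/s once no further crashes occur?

40

Round 1 — app-b at 160 > 130; search-2 at 90 > 70. app-b, search-2 crash.
  app-b sheds 160 req/s to queue-2, worker-2: 80 each.
    queue-2: 10+80 = 90 > 70
    worker-2: 130+80 = 210 > 150
  search-2 sheds 90 req/s to db-m, db-r, worker-2: 30 each.
    db-m: 10+30 = 40 ≤ 60
    db-r: 20+30 = 50 ≤ 90
    worker-2: 210+30 = 240 > 150
Round 2 — queue-2, worker-2 crash.
  queue-2 sheds 90 req/s to db-r: 90 each.
    db-r: 50+90 = 140 > 90
  worker-2 sheds 240 req/s: no online neighbours, lost.
Round 3 — db-r crashes.
  db-r sheds 140 req/s: no online neighbours, lost.
No further crashes.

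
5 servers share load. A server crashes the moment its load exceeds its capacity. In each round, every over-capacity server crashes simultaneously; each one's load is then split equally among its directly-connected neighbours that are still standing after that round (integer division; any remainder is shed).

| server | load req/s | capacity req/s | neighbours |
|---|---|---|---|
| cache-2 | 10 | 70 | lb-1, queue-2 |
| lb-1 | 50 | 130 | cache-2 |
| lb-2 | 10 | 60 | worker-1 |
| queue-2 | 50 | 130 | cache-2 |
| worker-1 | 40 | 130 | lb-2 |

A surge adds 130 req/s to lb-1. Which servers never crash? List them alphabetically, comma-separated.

lb-2, worker-1

Round 1 — lb-1 at 180 > 130. lb-1 crashes.
  lb-1 sheds 180 req/s to cache-2: 180 each.
    cache-2: 10+180 = 190 > 70
Round 2 — cache-2 crashes.
  cache-2 sheds 190 req/s to queue-2: 190 each.
    queue-2: 50+190 = 240 > 130
Round 3 — queue-2 crashes.
  queue-2 sheds 240 req/s: no online neighbours, lost.
No further crashes.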